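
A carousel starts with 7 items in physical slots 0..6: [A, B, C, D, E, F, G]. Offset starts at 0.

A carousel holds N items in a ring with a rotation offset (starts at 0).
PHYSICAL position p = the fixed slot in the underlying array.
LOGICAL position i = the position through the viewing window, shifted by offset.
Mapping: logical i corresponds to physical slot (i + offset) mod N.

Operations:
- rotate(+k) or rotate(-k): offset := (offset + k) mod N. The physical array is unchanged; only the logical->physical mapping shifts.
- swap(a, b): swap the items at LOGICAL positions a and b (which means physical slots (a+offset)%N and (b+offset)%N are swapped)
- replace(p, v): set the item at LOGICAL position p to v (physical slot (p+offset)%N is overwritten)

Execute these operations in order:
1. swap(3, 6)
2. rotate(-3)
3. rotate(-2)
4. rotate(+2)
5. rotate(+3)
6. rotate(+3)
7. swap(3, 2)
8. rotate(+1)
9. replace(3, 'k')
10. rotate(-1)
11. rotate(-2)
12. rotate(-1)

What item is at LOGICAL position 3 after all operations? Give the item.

After op 1 (swap(3, 6)): offset=0, physical=[A,B,C,G,E,F,D], logical=[A,B,C,G,E,F,D]
After op 2 (rotate(-3)): offset=4, physical=[A,B,C,G,E,F,D], logical=[E,F,D,A,B,C,G]
After op 3 (rotate(-2)): offset=2, physical=[A,B,C,G,E,F,D], logical=[C,G,E,F,D,A,B]
After op 4 (rotate(+2)): offset=4, physical=[A,B,C,G,E,F,D], logical=[E,F,D,A,B,C,G]
After op 5 (rotate(+3)): offset=0, physical=[A,B,C,G,E,F,D], logical=[A,B,C,G,E,F,D]
After op 6 (rotate(+3)): offset=3, physical=[A,B,C,G,E,F,D], logical=[G,E,F,D,A,B,C]
After op 7 (swap(3, 2)): offset=3, physical=[A,B,C,G,E,D,F], logical=[G,E,D,F,A,B,C]
After op 8 (rotate(+1)): offset=4, physical=[A,B,C,G,E,D,F], logical=[E,D,F,A,B,C,G]
After op 9 (replace(3, 'k')): offset=4, physical=[k,B,C,G,E,D,F], logical=[E,D,F,k,B,C,G]
After op 10 (rotate(-1)): offset=3, physical=[k,B,C,G,E,D,F], logical=[G,E,D,F,k,B,C]
After op 11 (rotate(-2)): offset=1, physical=[k,B,C,G,E,D,F], logical=[B,C,G,E,D,F,k]
After op 12 (rotate(-1)): offset=0, physical=[k,B,C,G,E,D,F], logical=[k,B,C,G,E,D,F]

Answer: G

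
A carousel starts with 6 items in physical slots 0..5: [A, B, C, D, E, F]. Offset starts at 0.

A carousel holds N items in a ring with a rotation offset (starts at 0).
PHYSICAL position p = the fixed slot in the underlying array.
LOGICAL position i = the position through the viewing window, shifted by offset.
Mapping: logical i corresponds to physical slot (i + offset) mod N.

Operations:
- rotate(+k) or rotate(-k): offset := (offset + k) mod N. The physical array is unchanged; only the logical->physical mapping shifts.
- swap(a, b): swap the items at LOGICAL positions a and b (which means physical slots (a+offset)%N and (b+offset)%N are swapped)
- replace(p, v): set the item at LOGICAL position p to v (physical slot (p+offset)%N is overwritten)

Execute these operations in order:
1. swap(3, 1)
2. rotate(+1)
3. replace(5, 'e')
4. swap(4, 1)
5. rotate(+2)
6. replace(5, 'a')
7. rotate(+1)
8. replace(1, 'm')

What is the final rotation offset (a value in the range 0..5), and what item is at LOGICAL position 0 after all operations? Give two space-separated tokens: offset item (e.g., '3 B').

Answer: 4 E

Derivation:
After op 1 (swap(3, 1)): offset=0, physical=[A,D,C,B,E,F], logical=[A,D,C,B,E,F]
After op 2 (rotate(+1)): offset=1, physical=[A,D,C,B,E,F], logical=[D,C,B,E,F,A]
After op 3 (replace(5, 'e')): offset=1, physical=[e,D,C,B,E,F], logical=[D,C,B,E,F,e]
After op 4 (swap(4, 1)): offset=1, physical=[e,D,F,B,E,C], logical=[D,F,B,E,C,e]
After op 5 (rotate(+2)): offset=3, physical=[e,D,F,B,E,C], logical=[B,E,C,e,D,F]
After op 6 (replace(5, 'a')): offset=3, physical=[e,D,a,B,E,C], logical=[B,E,C,e,D,a]
After op 7 (rotate(+1)): offset=4, physical=[e,D,a,B,E,C], logical=[E,C,e,D,a,B]
After op 8 (replace(1, 'm')): offset=4, physical=[e,D,a,B,E,m], logical=[E,m,e,D,a,B]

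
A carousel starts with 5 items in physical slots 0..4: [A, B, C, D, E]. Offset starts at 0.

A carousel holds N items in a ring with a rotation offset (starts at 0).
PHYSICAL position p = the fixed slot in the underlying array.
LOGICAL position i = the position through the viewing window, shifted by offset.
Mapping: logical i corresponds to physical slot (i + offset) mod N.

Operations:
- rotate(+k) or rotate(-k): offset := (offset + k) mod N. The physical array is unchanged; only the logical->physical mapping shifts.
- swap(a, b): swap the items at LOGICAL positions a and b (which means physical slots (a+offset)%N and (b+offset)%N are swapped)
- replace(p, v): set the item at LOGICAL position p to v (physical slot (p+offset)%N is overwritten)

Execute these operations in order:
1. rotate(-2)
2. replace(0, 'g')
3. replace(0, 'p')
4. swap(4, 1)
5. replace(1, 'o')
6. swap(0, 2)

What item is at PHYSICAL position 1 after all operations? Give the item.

After op 1 (rotate(-2)): offset=3, physical=[A,B,C,D,E], logical=[D,E,A,B,C]
After op 2 (replace(0, 'g')): offset=3, physical=[A,B,C,g,E], logical=[g,E,A,B,C]
After op 3 (replace(0, 'p')): offset=3, physical=[A,B,C,p,E], logical=[p,E,A,B,C]
After op 4 (swap(4, 1)): offset=3, physical=[A,B,E,p,C], logical=[p,C,A,B,E]
After op 5 (replace(1, 'o')): offset=3, physical=[A,B,E,p,o], logical=[p,o,A,B,E]
After op 6 (swap(0, 2)): offset=3, physical=[p,B,E,A,o], logical=[A,o,p,B,E]

Answer: B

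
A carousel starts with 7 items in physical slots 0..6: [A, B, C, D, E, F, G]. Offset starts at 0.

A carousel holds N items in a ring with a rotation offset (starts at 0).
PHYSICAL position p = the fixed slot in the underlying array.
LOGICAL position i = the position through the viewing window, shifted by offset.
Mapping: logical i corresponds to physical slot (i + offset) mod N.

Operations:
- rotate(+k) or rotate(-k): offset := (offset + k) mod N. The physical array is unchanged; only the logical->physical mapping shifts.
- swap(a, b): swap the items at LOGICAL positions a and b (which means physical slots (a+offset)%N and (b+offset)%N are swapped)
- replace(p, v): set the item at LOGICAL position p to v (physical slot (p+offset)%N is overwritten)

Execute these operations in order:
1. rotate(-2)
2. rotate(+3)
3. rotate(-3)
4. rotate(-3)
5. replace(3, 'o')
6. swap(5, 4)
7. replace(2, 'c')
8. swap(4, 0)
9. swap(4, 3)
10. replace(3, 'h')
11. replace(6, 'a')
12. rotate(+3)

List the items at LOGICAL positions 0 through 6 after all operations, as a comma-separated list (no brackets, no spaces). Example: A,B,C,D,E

After op 1 (rotate(-2)): offset=5, physical=[A,B,C,D,E,F,G], logical=[F,G,A,B,C,D,E]
After op 2 (rotate(+3)): offset=1, physical=[A,B,C,D,E,F,G], logical=[B,C,D,E,F,G,A]
After op 3 (rotate(-3)): offset=5, physical=[A,B,C,D,E,F,G], logical=[F,G,A,B,C,D,E]
After op 4 (rotate(-3)): offset=2, physical=[A,B,C,D,E,F,G], logical=[C,D,E,F,G,A,B]
After op 5 (replace(3, 'o')): offset=2, physical=[A,B,C,D,E,o,G], logical=[C,D,E,o,G,A,B]
After op 6 (swap(5, 4)): offset=2, physical=[G,B,C,D,E,o,A], logical=[C,D,E,o,A,G,B]
After op 7 (replace(2, 'c')): offset=2, physical=[G,B,C,D,c,o,A], logical=[C,D,c,o,A,G,B]
After op 8 (swap(4, 0)): offset=2, physical=[G,B,A,D,c,o,C], logical=[A,D,c,o,C,G,B]
After op 9 (swap(4, 3)): offset=2, physical=[G,B,A,D,c,C,o], logical=[A,D,c,C,o,G,B]
After op 10 (replace(3, 'h')): offset=2, physical=[G,B,A,D,c,h,o], logical=[A,D,c,h,o,G,B]
After op 11 (replace(6, 'a')): offset=2, physical=[G,a,A,D,c,h,o], logical=[A,D,c,h,o,G,a]
After op 12 (rotate(+3)): offset=5, physical=[G,a,A,D,c,h,o], logical=[h,o,G,a,A,D,c]

Answer: h,o,G,a,A,D,c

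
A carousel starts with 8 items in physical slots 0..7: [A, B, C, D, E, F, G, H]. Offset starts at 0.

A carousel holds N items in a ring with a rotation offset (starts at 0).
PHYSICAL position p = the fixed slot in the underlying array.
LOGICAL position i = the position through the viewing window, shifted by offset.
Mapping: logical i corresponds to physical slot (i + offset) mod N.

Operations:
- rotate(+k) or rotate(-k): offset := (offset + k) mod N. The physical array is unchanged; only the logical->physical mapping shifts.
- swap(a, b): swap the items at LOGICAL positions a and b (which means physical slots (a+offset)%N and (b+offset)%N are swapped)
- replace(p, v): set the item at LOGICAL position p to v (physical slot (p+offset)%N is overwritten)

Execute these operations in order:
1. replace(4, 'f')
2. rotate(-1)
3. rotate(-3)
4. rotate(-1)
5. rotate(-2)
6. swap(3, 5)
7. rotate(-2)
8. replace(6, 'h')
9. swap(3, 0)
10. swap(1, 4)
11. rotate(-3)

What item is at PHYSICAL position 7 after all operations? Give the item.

After op 1 (replace(4, 'f')): offset=0, physical=[A,B,C,D,f,F,G,H], logical=[A,B,C,D,f,F,G,H]
After op 2 (rotate(-1)): offset=7, physical=[A,B,C,D,f,F,G,H], logical=[H,A,B,C,D,f,F,G]
After op 3 (rotate(-3)): offset=4, physical=[A,B,C,D,f,F,G,H], logical=[f,F,G,H,A,B,C,D]
After op 4 (rotate(-1)): offset=3, physical=[A,B,C,D,f,F,G,H], logical=[D,f,F,G,H,A,B,C]
After op 5 (rotate(-2)): offset=1, physical=[A,B,C,D,f,F,G,H], logical=[B,C,D,f,F,G,H,A]
After op 6 (swap(3, 5)): offset=1, physical=[A,B,C,D,G,F,f,H], logical=[B,C,D,G,F,f,H,A]
After op 7 (rotate(-2)): offset=7, physical=[A,B,C,D,G,F,f,H], logical=[H,A,B,C,D,G,F,f]
After op 8 (replace(6, 'h')): offset=7, physical=[A,B,C,D,G,h,f,H], logical=[H,A,B,C,D,G,h,f]
After op 9 (swap(3, 0)): offset=7, physical=[A,B,H,D,G,h,f,C], logical=[C,A,B,H,D,G,h,f]
After op 10 (swap(1, 4)): offset=7, physical=[D,B,H,A,G,h,f,C], logical=[C,D,B,H,A,G,h,f]
After op 11 (rotate(-3)): offset=4, physical=[D,B,H,A,G,h,f,C], logical=[G,h,f,C,D,B,H,A]

Answer: C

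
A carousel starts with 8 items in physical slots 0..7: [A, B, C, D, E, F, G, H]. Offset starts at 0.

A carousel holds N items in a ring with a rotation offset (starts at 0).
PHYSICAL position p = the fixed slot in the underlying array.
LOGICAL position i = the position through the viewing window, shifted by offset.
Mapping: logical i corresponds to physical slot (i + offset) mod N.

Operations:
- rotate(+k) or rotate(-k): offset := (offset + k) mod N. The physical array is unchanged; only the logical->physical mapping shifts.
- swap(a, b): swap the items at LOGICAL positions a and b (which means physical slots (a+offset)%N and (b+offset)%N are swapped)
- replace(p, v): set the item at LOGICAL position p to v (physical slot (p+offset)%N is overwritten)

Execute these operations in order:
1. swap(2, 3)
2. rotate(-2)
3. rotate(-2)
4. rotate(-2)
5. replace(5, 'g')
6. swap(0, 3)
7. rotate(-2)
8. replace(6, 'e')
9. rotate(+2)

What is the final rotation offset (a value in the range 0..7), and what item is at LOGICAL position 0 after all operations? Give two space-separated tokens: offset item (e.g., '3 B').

After op 1 (swap(2, 3)): offset=0, physical=[A,B,D,C,E,F,G,H], logical=[A,B,D,C,E,F,G,H]
After op 2 (rotate(-2)): offset=6, physical=[A,B,D,C,E,F,G,H], logical=[G,H,A,B,D,C,E,F]
After op 3 (rotate(-2)): offset=4, physical=[A,B,D,C,E,F,G,H], logical=[E,F,G,H,A,B,D,C]
After op 4 (rotate(-2)): offset=2, physical=[A,B,D,C,E,F,G,H], logical=[D,C,E,F,G,H,A,B]
After op 5 (replace(5, 'g')): offset=2, physical=[A,B,D,C,E,F,G,g], logical=[D,C,E,F,G,g,A,B]
After op 6 (swap(0, 3)): offset=2, physical=[A,B,F,C,E,D,G,g], logical=[F,C,E,D,G,g,A,B]
After op 7 (rotate(-2)): offset=0, physical=[A,B,F,C,E,D,G,g], logical=[A,B,F,C,E,D,G,g]
After op 8 (replace(6, 'e')): offset=0, physical=[A,B,F,C,E,D,e,g], logical=[A,B,F,C,E,D,e,g]
After op 9 (rotate(+2)): offset=2, physical=[A,B,F,C,E,D,e,g], logical=[F,C,E,D,e,g,A,B]

Answer: 2 F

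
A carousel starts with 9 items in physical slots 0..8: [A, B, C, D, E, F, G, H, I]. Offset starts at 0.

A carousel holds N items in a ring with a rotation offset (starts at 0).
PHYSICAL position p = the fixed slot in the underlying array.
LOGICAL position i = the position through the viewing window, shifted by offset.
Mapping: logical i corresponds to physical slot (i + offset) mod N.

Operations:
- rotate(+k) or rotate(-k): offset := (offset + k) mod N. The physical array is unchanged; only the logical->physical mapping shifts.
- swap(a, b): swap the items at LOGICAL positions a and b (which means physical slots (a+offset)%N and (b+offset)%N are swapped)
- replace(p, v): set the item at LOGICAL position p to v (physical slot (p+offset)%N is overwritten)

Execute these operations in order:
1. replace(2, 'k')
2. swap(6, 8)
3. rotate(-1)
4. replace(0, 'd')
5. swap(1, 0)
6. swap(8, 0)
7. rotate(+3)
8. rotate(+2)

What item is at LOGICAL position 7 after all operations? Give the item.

After op 1 (replace(2, 'k')): offset=0, physical=[A,B,k,D,E,F,G,H,I], logical=[A,B,k,D,E,F,G,H,I]
After op 2 (swap(6, 8)): offset=0, physical=[A,B,k,D,E,F,I,H,G], logical=[A,B,k,D,E,F,I,H,G]
After op 3 (rotate(-1)): offset=8, physical=[A,B,k,D,E,F,I,H,G], logical=[G,A,B,k,D,E,F,I,H]
After op 4 (replace(0, 'd')): offset=8, physical=[A,B,k,D,E,F,I,H,d], logical=[d,A,B,k,D,E,F,I,H]
After op 5 (swap(1, 0)): offset=8, physical=[d,B,k,D,E,F,I,H,A], logical=[A,d,B,k,D,E,F,I,H]
After op 6 (swap(8, 0)): offset=8, physical=[d,B,k,D,E,F,I,A,H], logical=[H,d,B,k,D,E,F,I,A]
After op 7 (rotate(+3)): offset=2, physical=[d,B,k,D,E,F,I,A,H], logical=[k,D,E,F,I,A,H,d,B]
After op 8 (rotate(+2)): offset=4, physical=[d,B,k,D,E,F,I,A,H], logical=[E,F,I,A,H,d,B,k,D]

Answer: k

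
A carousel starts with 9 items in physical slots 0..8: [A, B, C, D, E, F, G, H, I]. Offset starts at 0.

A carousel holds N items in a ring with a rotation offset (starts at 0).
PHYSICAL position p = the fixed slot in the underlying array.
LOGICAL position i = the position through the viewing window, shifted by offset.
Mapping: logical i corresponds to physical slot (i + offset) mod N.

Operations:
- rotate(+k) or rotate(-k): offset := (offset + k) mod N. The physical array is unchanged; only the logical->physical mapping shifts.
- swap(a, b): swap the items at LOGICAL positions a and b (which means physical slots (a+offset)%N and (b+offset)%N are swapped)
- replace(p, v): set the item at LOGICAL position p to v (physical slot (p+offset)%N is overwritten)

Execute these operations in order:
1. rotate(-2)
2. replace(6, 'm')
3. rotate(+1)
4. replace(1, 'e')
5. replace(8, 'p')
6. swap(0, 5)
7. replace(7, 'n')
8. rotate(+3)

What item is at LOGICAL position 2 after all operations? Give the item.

After op 1 (rotate(-2)): offset=7, physical=[A,B,C,D,E,F,G,H,I], logical=[H,I,A,B,C,D,E,F,G]
After op 2 (replace(6, 'm')): offset=7, physical=[A,B,C,D,m,F,G,H,I], logical=[H,I,A,B,C,D,m,F,G]
After op 3 (rotate(+1)): offset=8, physical=[A,B,C,D,m,F,G,H,I], logical=[I,A,B,C,D,m,F,G,H]
After op 4 (replace(1, 'e')): offset=8, physical=[e,B,C,D,m,F,G,H,I], logical=[I,e,B,C,D,m,F,G,H]
After op 5 (replace(8, 'p')): offset=8, physical=[e,B,C,D,m,F,G,p,I], logical=[I,e,B,C,D,m,F,G,p]
After op 6 (swap(0, 5)): offset=8, physical=[e,B,C,D,I,F,G,p,m], logical=[m,e,B,C,D,I,F,G,p]
After op 7 (replace(7, 'n')): offset=8, physical=[e,B,C,D,I,F,n,p,m], logical=[m,e,B,C,D,I,F,n,p]
After op 8 (rotate(+3)): offset=2, physical=[e,B,C,D,I,F,n,p,m], logical=[C,D,I,F,n,p,m,e,B]

Answer: I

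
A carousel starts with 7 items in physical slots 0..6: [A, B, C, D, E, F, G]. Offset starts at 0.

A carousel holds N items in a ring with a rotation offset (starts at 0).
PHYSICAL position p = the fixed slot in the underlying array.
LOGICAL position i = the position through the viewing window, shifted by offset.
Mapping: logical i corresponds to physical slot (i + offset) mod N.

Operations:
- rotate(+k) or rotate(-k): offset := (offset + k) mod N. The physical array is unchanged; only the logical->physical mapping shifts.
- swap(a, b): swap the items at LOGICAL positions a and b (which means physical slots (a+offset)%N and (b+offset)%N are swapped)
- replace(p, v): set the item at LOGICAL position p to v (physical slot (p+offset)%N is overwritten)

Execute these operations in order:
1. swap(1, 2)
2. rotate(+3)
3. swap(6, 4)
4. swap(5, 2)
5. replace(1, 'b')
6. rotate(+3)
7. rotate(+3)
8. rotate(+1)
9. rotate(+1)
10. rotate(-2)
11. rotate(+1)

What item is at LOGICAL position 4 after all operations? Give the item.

After op 1 (swap(1, 2)): offset=0, physical=[A,C,B,D,E,F,G], logical=[A,C,B,D,E,F,G]
After op 2 (rotate(+3)): offset=3, physical=[A,C,B,D,E,F,G], logical=[D,E,F,G,A,C,B]
After op 3 (swap(6, 4)): offset=3, physical=[B,C,A,D,E,F,G], logical=[D,E,F,G,B,C,A]
After op 4 (swap(5, 2)): offset=3, physical=[B,F,A,D,E,C,G], logical=[D,E,C,G,B,F,A]
After op 5 (replace(1, 'b')): offset=3, physical=[B,F,A,D,b,C,G], logical=[D,b,C,G,B,F,A]
After op 6 (rotate(+3)): offset=6, physical=[B,F,A,D,b,C,G], logical=[G,B,F,A,D,b,C]
After op 7 (rotate(+3)): offset=2, physical=[B,F,A,D,b,C,G], logical=[A,D,b,C,G,B,F]
After op 8 (rotate(+1)): offset=3, physical=[B,F,A,D,b,C,G], logical=[D,b,C,G,B,F,A]
After op 9 (rotate(+1)): offset=4, physical=[B,F,A,D,b,C,G], logical=[b,C,G,B,F,A,D]
After op 10 (rotate(-2)): offset=2, physical=[B,F,A,D,b,C,G], logical=[A,D,b,C,G,B,F]
After op 11 (rotate(+1)): offset=3, physical=[B,F,A,D,b,C,G], logical=[D,b,C,G,B,F,A]

Answer: B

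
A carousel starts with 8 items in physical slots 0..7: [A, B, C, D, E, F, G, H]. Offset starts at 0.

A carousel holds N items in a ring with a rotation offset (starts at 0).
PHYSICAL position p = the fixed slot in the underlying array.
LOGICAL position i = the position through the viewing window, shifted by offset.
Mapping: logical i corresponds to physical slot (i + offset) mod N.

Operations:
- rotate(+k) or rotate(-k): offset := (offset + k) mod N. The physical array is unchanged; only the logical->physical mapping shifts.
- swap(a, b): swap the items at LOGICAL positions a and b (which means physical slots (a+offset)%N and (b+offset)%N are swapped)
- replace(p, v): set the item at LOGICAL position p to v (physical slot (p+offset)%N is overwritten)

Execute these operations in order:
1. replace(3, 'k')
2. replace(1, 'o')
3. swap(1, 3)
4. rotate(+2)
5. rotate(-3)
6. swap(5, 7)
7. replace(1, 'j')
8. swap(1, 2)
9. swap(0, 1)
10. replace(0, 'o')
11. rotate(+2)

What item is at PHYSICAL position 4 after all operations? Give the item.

Answer: G

Derivation:
After op 1 (replace(3, 'k')): offset=0, physical=[A,B,C,k,E,F,G,H], logical=[A,B,C,k,E,F,G,H]
After op 2 (replace(1, 'o')): offset=0, physical=[A,o,C,k,E,F,G,H], logical=[A,o,C,k,E,F,G,H]
After op 3 (swap(1, 3)): offset=0, physical=[A,k,C,o,E,F,G,H], logical=[A,k,C,o,E,F,G,H]
After op 4 (rotate(+2)): offset=2, physical=[A,k,C,o,E,F,G,H], logical=[C,o,E,F,G,H,A,k]
After op 5 (rotate(-3)): offset=7, physical=[A,k,C,o,E,F,G,H], logical=[H,A,k,C,o,E,F,G]
After op 6 (swap(5, 7)): offset=7, physical=[A,k,C,o,G,F,E,H], logical=[H,A,k,C,o,G,F,E]
After op 7 (replace(1, 'j')): offset=7, physical=[j,k,C,o,G,F,E,H], logical=[H,j,k,C,o,G,F,E]
After op 8 (swap(1, 2)): offset=7, physical=[k,j,C,o,G,F,E,H], logical=[H,k,j,C,o,G,F,E]
After op 9 (swap(0, 1)): offset=7, physical=[H,j,C,o,G,F,E,k], logical=[k,H,j,C,o,G,F,E]
After op 10 (replace(0, 'o')): offset=7, physical=[H,j,C,o,G,F,E,o], logical=[o,H,j,C,o,G,F,E]
After op 11 (rotate(+2)): offset=1, physical=[H,j,C,o,G,F,E,o], logical=[j,C,o,G,F,E,o,H]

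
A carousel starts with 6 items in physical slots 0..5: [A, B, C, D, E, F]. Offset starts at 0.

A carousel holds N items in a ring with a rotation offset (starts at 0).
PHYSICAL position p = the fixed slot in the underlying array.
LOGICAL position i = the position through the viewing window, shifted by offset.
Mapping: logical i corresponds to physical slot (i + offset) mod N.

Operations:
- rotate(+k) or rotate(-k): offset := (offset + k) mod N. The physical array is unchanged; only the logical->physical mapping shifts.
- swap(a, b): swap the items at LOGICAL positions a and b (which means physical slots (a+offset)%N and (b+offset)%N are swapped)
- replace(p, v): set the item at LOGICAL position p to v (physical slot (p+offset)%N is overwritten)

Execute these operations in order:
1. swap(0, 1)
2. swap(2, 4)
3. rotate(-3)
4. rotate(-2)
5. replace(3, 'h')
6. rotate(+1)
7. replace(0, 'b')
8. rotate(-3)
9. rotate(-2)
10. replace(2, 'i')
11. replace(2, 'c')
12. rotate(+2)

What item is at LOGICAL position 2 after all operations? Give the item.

Answer: A

Derivation:
After op 1 (swap(0, 1)): offset=0, physical=[B,A,C,D,E,F], logical=[B,A,C,D,E,F]
After op 2 (swap(2, 4)): offset=0, physical=[B,A,E,D,C,F], logical=[B,A,E,D,C,F]
After op 3 (rotate(-3)): offset=3, physical=[B,A,E,D,C,F], logical=[D,C,F,B,A,E]
After op 4 (rotate(-2)): offset=1, physical=[B,A,E,D,C,F], logical=[A,E,D,C,F,B]
After op 5 (replace(3, 'h')): offset=1, physical=[B,A,E,D,h,F], logical=[A,E,D,h,F,B]
After op 6 (rotate(+1)): offset=2, physical=[B,A,E,D,h,F], logical=[E,D,h,F,B,A]
After op 7 (replace(0, 'b')): offset=2, physical=[B,A,b,D,h,F], logical=[b,D,h,F,B,A]
After op 8 (rotate(-3)): offset=5, physical=[B,A,b,D,h,F], logical=[F,B,A,b,D,h]
After op 9 (rotate(-2)): offset=3, physical=[B,A,b,D,h,F], logical=[D,h,F,B,A,b]
After op 10 (replace(2, 'i')): offset=3, physical=[B,A,b,D,h,i], logical=[D,h,i,B,A,b]
After op 11 (replace(2, 'c')): offset=3, physical=[B,A,b,D,h,c], logical=[D,h,c,B,A,b]
After op 12 (rotate(+2)): offset=5, physical=[B,A,b,D,h,c], logical=[c,B,A,b,D,h]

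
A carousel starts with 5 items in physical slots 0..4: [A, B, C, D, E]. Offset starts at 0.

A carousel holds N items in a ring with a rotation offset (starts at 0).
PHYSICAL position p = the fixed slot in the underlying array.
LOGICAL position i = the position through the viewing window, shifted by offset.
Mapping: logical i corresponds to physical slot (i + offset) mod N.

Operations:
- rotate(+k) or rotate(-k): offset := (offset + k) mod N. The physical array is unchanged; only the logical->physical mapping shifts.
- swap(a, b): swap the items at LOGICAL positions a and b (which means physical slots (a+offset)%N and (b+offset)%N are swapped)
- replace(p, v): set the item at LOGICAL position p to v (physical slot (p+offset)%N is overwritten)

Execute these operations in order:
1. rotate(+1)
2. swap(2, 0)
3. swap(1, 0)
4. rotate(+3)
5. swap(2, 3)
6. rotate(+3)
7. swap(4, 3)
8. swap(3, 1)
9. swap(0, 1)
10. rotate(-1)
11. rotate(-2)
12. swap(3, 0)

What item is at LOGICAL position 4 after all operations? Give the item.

After op 1 (rotate(+1)): offset=1, physical=[A,B,C,D,E], logical=[B,C,D,E,A]
After op 2 (swap(2, 0)): offset=1, physical=[A,D,C,B,E], logical=[D,C,B,E,A]
After op 3 (swap(1, 0)): offset=1, physical=[A,C,D,B,E], logical=[C,D,B,E,A]
After op 4 (rotate(+3)): offset=4, physical=[A,C,D,B,E], logical=[E,A,C,D,B]
After op 5 (swap(2, 3)): offset=4, physical=[A,D,C,B,E], logical=[E,A,D,C,B]
After op 6 (rotate(+3)): offset=2, physical=[A,D,C,B,E], logical=[C,B,E,A,D]
After op 7 (swap(4, 3)): offset=2, physical=[D,A,C,B,E], logical=[C,B,E,D,A]
After op 8 (swap(3, 1)): offset=2, physical=[B,A,C,D,E], logical=[C,D,E,B,A]
After op 9 (swap(0, 1)): offset=2, physical=[B,A,D,C,E], logical=[D,C,E,B,A]
After op 10 (rotate(-1)): offset=1, physical=[B,A,D,C,E], logical=[A,D,C,E,B]
After op 11 (rotate(-2)): offset=4, physical=[B,A,D,C,E], logical=[E,B,A,D,C]
After op 12 (swap(3, 0)): offset=4, physical=[B,A,E,C,D], logical=[D,B,A,E,C]

Answer: C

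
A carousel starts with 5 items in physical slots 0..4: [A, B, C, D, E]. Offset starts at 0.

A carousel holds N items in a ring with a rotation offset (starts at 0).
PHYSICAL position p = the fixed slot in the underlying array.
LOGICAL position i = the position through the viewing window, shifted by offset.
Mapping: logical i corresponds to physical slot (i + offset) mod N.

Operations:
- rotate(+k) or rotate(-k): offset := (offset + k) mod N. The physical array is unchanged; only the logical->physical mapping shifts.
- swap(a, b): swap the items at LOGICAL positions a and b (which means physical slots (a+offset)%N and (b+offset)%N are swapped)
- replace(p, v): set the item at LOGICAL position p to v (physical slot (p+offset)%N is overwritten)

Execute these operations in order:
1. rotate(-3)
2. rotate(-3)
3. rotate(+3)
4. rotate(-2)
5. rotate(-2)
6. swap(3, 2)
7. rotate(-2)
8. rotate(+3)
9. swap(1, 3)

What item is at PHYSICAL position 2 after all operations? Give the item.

Answer: B

Derivation:
After op 1 (rotate(-3)): offset=2, physical=[A,B,C,D,E], logical=[C,D,E,A,B]
After op 2 (rotate(-3)): offset=4, physical=[A,B,C,D,E], logical=[E,A,B,C,D]
After op 3 (rotate(+3)): offset=2, physical=[A,B,C,D,E], logical=[C,D,E,A,B]
After op 4 (rotate(-2)): offset=0, physical=[A,B,C,D,E], logical=[A,B,C,D,E]
After op 5 (rotate(-2)): offset=3, physical=[A,B,C,D,E], logical=[D,E,A,B,C]
After op 6 (swap(3, 2)): offset=3, physical=[B,A,C,D,E], logical=[D,E,B,A,C]
After op 7 (rotate(-2)): offset=1, physical=[B,A,C,D,E], logical=[A,C,D,E,B]
After op 8 (rotate(+3)): offset=4, physical=[B,A,C,D,E], logical=[E,B,A,C,D]
After op 9 (swap(1, 3)): offset=4, physical=[C,A,B,D,E], logical=[E,C,A,B,D]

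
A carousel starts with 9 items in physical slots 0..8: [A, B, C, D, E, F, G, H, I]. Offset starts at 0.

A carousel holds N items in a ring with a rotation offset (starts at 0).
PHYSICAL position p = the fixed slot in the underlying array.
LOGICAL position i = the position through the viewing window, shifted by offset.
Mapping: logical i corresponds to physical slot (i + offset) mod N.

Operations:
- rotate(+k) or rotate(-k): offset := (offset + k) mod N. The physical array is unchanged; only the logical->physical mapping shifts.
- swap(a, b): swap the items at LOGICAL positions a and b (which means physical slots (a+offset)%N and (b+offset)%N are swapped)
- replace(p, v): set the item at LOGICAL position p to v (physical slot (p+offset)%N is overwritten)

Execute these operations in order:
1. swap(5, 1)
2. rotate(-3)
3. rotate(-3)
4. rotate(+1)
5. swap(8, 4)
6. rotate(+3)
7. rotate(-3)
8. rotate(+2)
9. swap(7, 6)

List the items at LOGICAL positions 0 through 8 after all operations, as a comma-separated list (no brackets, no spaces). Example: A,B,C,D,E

Answer: G,H,D,A,F,C,E,I,B

Derivation:
After op 1 (swap(5, 1)): offset=0, physical=[A,F,C,D,E,B,G,H,I], logical=[A,F,C,D,E,B,G,H,I]
After op 2 (rotate(-3)): offset=6, physical=[A,F,C,D,E,B,G,H,I], logical=[G,H,I,A,F,C,D,E,B]
After op 3 (rotate(-3)): offset=3, physical=[A,F,C,D,E,B,G,H,I], logical=[D,E,B,G,H,I,A,F,C]
After op 4 (rotate(+1)): offset=4, physical=[A,F,C,D,E,B,G,H,I], logical=[E,B,G,H,I,A,F,C,D]
After op 5 (swap(8, 4)): offset=4, physical=[A,F,C,I,E,B,G,H,D], logical=[E,B,G,H,D,A,F,C,I]
After op 6 (rotate(+3)): offset=7, physical=[A,F,C,I,E,B,G,H,D], logical=[H,D,A,F,C,I,E,B,G]
After op 7 (rotate(-3)): offset=4, physical=[A,F,C,I,E,B,G,H,D], logical=[E,B,G,H,D,A,F,C,I]
After op 8 (rotate(+2)): offset=6, physical=[A,F,C,I,E,B,G,H,D], logical=[G,H,D,A,F,C,I,E,B]
After op 9 (swap(7, 6)): offset=6, physical=[A,F,C,E,I,B,G,H,D], logical=[G,H,D,A,F,C,E,I,B]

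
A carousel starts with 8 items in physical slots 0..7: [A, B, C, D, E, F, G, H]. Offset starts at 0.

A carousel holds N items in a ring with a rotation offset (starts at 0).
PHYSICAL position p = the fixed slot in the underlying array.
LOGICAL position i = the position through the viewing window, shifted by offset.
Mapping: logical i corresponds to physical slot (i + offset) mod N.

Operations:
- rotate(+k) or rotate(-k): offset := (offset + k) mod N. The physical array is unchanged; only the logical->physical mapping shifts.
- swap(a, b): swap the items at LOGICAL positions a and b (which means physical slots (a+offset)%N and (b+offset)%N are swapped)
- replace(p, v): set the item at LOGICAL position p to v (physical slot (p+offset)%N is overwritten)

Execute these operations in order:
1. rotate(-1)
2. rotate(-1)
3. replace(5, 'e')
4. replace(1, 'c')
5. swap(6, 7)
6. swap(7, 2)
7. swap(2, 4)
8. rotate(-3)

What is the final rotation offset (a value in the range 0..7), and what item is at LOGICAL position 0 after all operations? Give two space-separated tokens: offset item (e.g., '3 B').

Answer: 3 e

Derivation:
After op 1 (rotate(-1)): offset=7, physical=[A,B,C,D,E,F,G,H], logical=[H,A,B,C,D,E,F,G]
After op 2 (rotate(-1)): offset=6, physical=[A,B,C,D,E,F,G,H], logical=[G,H,A,B,C,D,E,F]
After op 3 (replace(5, 'e')): offset=6, physical=[A,B,C,e,E,F,G,H], logical=[G,H,A,B,C,e,E,F]
After op 4 (replace(1, 'c')): offset=6, physical=[A,B,C,e,E,F,G,c], logical=[G,c,A,B,C,e,E,F]
After op 5 (swap(6, 7)): offset=6, physical=[A,B,C,e,F,E,G,c], logical=[G,c,A,B,C,e,F,E]
After op 6 (swap(7, 2)): offset=6, physical=[E,B,C,e,F,A,G,c], logical=[G,c,E,B,C,e,F,A]
After op 7 (swap(2, 4)): offset=6, physical=[C,B,E,e,F,A,G,c], logical=[G,c,C,B,E,e,F,A]
After op 8 (rotate(-3)): offset=3, physical=[C,B,E,e,F,A,G,c], logical=[e,F,A,G,c,C,B,E]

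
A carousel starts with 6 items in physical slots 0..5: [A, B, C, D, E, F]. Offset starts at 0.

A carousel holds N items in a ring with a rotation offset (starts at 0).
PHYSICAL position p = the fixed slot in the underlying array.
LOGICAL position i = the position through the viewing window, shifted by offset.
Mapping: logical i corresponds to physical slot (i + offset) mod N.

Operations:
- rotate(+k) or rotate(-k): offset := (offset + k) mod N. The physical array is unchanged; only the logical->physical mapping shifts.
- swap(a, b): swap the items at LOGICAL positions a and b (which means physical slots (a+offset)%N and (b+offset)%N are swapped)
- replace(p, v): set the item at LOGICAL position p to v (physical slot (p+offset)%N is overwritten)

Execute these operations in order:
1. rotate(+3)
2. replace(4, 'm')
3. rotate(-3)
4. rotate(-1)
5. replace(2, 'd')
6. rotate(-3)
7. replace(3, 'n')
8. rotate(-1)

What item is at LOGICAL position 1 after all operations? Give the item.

After op 1 (rotate(+3)): offset=3, physical=[A,B,C,D,E,F], logical=[D,E,F,A,B,C]
After op 2 (replace(4, 'm')): offset=3, physical=[A,m,C,D,E,F], logical=[D,E,F,A,m,C]
After op 3 (rotate(-3)): offset=0, physical=[A,m,C,D,E,F], logical=[A,m,C,D,E,F]
After op 4 (rotate(-1)): offset=5, physical=[A,m,C,D,E,F], logical=[F,A,m,C,D,E]
After op 5 (replace(2, 'd')): offset=5, physical=[A,d,C,D,E,F], logical=[F,A,d,C,D,E]
After op 6 (rotate(-3)): offset=2, physical=[A,d,C,D,E,F], logical=[C,D,E,F,A,d]
After op 7 (replace(3, 'n')): offset=2, physical=[A,d,C,D,E,n], logical=[C,D,E,n,A,d]
After op 8 (rotate(-1)): offset=1, physical=[A,d,C,D,E,n], logical=[d,C,D,E,n,A]

Answer: C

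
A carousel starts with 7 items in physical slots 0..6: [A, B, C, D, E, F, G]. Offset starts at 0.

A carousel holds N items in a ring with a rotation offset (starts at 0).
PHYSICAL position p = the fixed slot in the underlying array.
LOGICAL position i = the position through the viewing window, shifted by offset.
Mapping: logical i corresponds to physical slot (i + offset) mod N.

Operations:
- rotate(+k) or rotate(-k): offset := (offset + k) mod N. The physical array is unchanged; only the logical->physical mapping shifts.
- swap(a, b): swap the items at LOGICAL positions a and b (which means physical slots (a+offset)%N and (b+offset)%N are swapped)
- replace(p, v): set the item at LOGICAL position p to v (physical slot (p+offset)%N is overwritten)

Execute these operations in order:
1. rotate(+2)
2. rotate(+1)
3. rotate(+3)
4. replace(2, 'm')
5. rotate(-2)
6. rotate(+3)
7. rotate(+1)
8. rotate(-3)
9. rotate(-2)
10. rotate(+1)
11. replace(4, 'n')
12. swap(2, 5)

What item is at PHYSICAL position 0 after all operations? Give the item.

After op 1 (rotate(+2)): offset=2, physical=[A,B,C,D,E,F,G], logical=[C,D,E,F,G,A,B]
After op 2 (rotate(+1)): offset=3, physical=[A,B,C,D,E,F,G], logical=[D,E,F,G,A,B,C]
After op 3 (rotate(+3)): offset=6, physical=[A,B,C,D,E,F,G], logical=[G,A,B,C,D,E,F]
After op 4 (replace(2, 'm')): offset=6, physical=[A,m,C,D,E,F,G], logical=[G,A,m,C,D,E,F]
After op 5 (rotate(-2)): offset=4, physical=[A,m,C,D,E,F,G], logical=[E,F,G,A,m,C,D]
After op 6 (rotate(+3)): offset=0, physical=[A,m,C,D,E,F,G], logical=[A,m,C,D,E,F,G]
After op 7 (rotate(+1)): offset=1, physical=[A,m,C,D,E,F,G], logical=[m,C,D,E,F,G,A]
After op 8 (rotate(-3)): offset=5, physical=[A,m,C,D,E,F,G], logical=[F,G,A,m,C,D,E]
After op 9 (rotate(-2)): offset=3, physical=[A,m,C,D,E,F,G], logical=[D,E,F,G,A,m,C]
After op 10 (rotate(+1)): offset=4, physical=[A,m,C,D,E,F,G], logical=[E,F,G,A,m,C,D]
After op 11 (replace(4, 'n')): offset=4, physical=[A,n,C,D,E,F,G], logical=[E,F,G,A,n,C,D]
After op 12 (swap(2, 5)): offset=4, physical=[A,n,G,D,E,F,C], logical=[E,F,C,A,n,G,D]

Answer: A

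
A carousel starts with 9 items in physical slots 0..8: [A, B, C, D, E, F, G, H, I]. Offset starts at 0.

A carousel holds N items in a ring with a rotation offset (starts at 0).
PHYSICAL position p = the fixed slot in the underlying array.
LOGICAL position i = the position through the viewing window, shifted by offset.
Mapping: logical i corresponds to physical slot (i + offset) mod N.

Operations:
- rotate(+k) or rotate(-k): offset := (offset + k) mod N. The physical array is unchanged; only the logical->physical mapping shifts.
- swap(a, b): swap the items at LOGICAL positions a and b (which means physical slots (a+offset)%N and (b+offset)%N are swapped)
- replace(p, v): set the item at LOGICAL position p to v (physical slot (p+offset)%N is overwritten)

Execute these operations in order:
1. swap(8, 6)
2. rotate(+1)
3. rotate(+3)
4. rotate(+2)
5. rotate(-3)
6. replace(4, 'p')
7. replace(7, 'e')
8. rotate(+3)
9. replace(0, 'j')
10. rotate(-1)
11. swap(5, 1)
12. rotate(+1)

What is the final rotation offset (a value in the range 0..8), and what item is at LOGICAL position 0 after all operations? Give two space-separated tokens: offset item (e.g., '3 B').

After op 1 (swap(8, 6)): offset=0, physical=[A,B,C,D,E,F,I,H,G], logical=[A,B,C,D,E,F,I,H,G]
After op 2 (rotate(+1)): offset=1, physical=[A,B,C,D,E,F,I,H,G], logical=[B,C,D,E,F,I,H,G,A]
After op 3 (rotate(+3)): offset=4, physical=[A,B,C,D,E,F,I,H,G], logical=[E,F,I,H,G,A,B,C,D]
After op 4 (rotate(+2)): offset=6, physical=[A,B,C,D,E,F,I,H,G], logical=[I,H,G,A,B,C,D,E,F]
After op 5 (rotate(-3)): offset=3, physical=[A,B,C,D,E,F,I,H,G], logical=[D,E,F,I,H,G,A,B,C]
After op 6 (replace(4, 'p')): offset=3, physical=[A,B,C,D,E,F,I,p,G], logical=[D,E,F,I,p,G,A,B,C]
After op 7 (replace(7, 'e')): offset=3, physical=[A,e,C,D,E,F,I,p,G], logical=[D,E,F,I,p,G,A,e,C]
After op 8 (rotate(+3)): offset=6, physical=[A,e,C,D,E,F,I,p,G], logical=[I,p,G,A,e,C,D,E,F]
After op 9 (replace(0, 'j')): offset=6, physical=[A,e,C,D,E,F,j,p,G], logical=[j,p,G,A,e,C,D,E,F]
After op 10 (rotate(-1)): offset=5, physical=[A,e,C,D,E,F,j,p,G], logical=[F,j,p,G,A,e,C,D,E]
After op 11 (swap(5, 1)): offset=5, physical=[A,j,C,D,E,F,e,p,G], logical=[F,e,p,G,A,j,C,D,E]
After op 12 (rotate(+1)): offset=6, physical=[A,j,C,D,E,F,e,p,G], logical=[e,p,G,A,j,C,D,E,F]

Answer: 6 e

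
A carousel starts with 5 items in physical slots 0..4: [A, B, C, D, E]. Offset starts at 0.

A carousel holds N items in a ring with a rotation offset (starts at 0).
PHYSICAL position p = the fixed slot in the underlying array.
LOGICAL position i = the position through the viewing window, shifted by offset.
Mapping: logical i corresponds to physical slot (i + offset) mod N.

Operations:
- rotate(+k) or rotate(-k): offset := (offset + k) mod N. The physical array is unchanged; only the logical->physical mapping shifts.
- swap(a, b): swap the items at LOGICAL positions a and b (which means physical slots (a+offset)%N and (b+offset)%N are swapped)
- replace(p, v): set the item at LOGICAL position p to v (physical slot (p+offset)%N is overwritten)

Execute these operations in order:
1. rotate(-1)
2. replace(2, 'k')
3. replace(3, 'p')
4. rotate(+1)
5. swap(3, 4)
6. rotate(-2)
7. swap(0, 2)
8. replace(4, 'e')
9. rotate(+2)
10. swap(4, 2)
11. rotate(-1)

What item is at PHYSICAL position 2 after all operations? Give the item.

Answer: D

Derivation:
After op 1 (rotate(-1)): offset=4, physical=[A,B,C,D,E], logical=[E,A,B,C,D]
After op 2 (replace(2, 'k')): offset=4, physical=[A,k,C,D,E], logical=[E,A,k,C,D]
After op 3 (replace(3, 'p')): offset=4, physical=[A,k,p,D,E], logical=[E,A,k,p,D]
After op 4 (rotate(+1)): offset=0, physical=[A,k,p,D,E], logical=[A,k,p,D,E]
After op 5 (swap(3, 4)): offset=0, physical=[A,k,p,E,D], logical=[A,k,p,E,D]
After op 6 (rotate(-2)): offset=3, physical=[A,k,p,E,D], logical=[E,D,A,k,p]
After op 7 (swap(0, 2)): offset=3, physical=[E,k,p,A,D], logical=[A,D,E,k,p]
After op 8 (replace(4, 'e')): offset=3, physical=[E,k,e,A,D], logical=[A,D,E,k,e]
After op 9 (rotate(+2)): offset=0, physical=[E,k,e,A,D], logical=[E,k,e,A,D]
After op 10 (swap(4, 2)): offset=0, physical=[E,k,D,A,e], logical=[E,k,D,A,e]
After op 11 (rotate(-1)): offset=4, physical=[E,k,D,A,e], logical=[e,E,k,D,A]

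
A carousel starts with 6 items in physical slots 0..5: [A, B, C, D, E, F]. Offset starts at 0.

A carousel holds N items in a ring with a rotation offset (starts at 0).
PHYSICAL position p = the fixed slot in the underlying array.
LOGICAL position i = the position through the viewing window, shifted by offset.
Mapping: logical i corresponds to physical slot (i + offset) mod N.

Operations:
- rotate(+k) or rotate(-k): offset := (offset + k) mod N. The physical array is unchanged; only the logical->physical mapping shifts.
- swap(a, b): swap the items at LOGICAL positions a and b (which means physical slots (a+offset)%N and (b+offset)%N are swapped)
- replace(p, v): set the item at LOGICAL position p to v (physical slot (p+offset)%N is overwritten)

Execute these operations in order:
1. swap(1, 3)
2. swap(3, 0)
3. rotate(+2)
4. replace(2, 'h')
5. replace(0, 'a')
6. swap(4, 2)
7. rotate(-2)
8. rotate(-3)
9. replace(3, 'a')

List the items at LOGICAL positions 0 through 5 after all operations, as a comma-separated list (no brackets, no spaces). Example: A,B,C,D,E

Answer: A,B,F,a,D,a

Derivation:
After op 1 (swap(1, 3)): offset=0, physical=[A,D,C,B,E,F], logical=[A,D,C,B,E,F]
After op 2 (swap(3, 0)): offset=0, physical=[B,D,C,A,E,F], logical=[B,D,C,A,E,F]
After op 3 (rotate(+2)): offset=2, physical=[B,D,C,A,E,F], logical=[C,A,E,F,B,D]
After op 4 (replace(2, 'h')): offset=2, physical=[B,D,C,A,h,F], logical=[C,A,h,F,B,D]
After op 5 (replace(0, 'a')): offset=2, physical=[B,D,a,A,h,F], logical=[a,A,h,F,B,D]
After op 6 (swap(4, 2)): offset=2, physical=[h,D,a,A,B,F], logical=[a,A,B,F,h,D]
After op 7 (rotate(-2)): offset=0, physical=[h,D,a,A,B,F], logical=[h,D,a,A,B,F]
After op 8 (rotate(-3)): offset=3, physical=[h,D,a,A,B,F], logical=[A,B,F,h,D,a]
After op 9 (replace(3, 'a')): offset=3, physical=[a,D,a,A,B,F], logical=[A,B,F,a,D,a]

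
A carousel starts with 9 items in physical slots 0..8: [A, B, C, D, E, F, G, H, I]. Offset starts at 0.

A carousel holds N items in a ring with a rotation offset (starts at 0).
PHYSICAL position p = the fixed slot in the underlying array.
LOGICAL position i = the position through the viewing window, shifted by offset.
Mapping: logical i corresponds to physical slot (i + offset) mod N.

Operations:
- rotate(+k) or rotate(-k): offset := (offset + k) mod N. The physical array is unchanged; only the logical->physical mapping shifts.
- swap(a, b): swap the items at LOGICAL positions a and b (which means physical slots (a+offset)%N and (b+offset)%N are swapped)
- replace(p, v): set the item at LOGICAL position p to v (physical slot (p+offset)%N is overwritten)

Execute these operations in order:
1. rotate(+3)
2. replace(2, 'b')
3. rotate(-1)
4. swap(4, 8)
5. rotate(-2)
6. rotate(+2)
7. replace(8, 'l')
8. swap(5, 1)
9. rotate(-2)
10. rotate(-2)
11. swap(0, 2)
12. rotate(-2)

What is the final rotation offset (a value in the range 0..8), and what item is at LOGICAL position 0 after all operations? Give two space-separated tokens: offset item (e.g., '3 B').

After op 1 (rotate(+3)): offset=3, physical=[A,B,C,D,E,F,G,H,I], logical=[D,E,F,G,H,I,A,B,C]
After op 2 (replace(2, 'b')): offset=3, physical=[A,B,C,D,E,b,G,H,I], logical=[D,E,b,G,H,I,A,B,C]
After op 3 (rotate(-1)): offset=2, physical=[A,B,C,D,E,b,G,H,I], logical=[C,D,E,b,G,H,I,A,B]
After op 4 (swap(4, 8)): offset=2, physical=[A,G,C,D,E,b,B,H,I], logical=[C,D,E,b,B,H,I,A,G]
After op 5 (rotate(-2)): offset=0, physical=[A,G,C,D,E,b,B,H,I], logical=[A,G,C,D,E,b,B,H,I]
After op 6 (rotate(+2)): offset=2, physical=[A,G,C,D,E,b,B,H,I], logical=[C,D,E,b,B,H,I,A,G]
After op 7 (replace(8, 'l')): offset=2, physical=[A,l,C,D,E,b,B,H,I], logical=[C,D,E,b,B,H,I,A,l]
After op 8 (swap(5, 1)): offset=2, physical=[A,l,C,H,E,b,B,D,I], logical=[C,H,E,b,B,D,I,A,l]
After op 9 (rotate(-2)): offset=0, physical=[A,l,C,H,E,b,B,D,I], logical=[A,l,C,H,E,b,B,D,I]
After op 10 (rotate(-2)): offset=7, physical=[A,l,C,H,E,b,B,D,I], logical=[D,I,A,l,C,H,E,b,B]
After op 11 (swap(0, 2)): offset=7, physical=[D,l,C,H,E,b,B,A,I], logical=[A,I,D,l,C,H,E,b,B]
After op 12 (rotate(-2)): offset=5, physical=[D,l,C,H,E,b,B,A,I], logical=[b,B,A,I,D,l,C,H,E]

Answer: 5 b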